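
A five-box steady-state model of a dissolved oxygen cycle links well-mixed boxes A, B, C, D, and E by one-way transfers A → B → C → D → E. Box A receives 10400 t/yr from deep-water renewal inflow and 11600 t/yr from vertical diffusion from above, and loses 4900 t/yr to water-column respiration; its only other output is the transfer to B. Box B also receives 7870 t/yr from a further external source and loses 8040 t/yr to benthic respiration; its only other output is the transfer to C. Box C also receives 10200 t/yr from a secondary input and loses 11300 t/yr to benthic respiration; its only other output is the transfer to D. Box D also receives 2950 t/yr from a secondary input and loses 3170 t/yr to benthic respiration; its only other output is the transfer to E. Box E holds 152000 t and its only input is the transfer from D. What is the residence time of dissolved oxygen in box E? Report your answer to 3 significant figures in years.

Box A: F(A→B) = (10400 + 11600) − 4900 = 17100 t/yr.
Box B: F(B→C) = (17100 + 7870) − 8040 = 16930 t/yr.
Box C: F(C→D) = (16930 + 10200) − 11300 = 15830 t/yr.
Box D: F(D→E) = (15830 + 2950) − 3170 = 15610 t/yr.
Box E throughput = its input = 15610 t/yr; τ = 152000 / 15610 = 9.737 yr.

9.74 yr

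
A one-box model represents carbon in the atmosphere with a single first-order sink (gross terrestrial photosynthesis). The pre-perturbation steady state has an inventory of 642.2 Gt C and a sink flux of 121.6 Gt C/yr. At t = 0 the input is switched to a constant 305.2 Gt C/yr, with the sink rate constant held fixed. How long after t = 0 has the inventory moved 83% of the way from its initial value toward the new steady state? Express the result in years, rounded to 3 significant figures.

9.36 yr

τ = M₀/F₀ = 642.2/121.6 = 5.281 yr.
The remaining gap fraction is e^(−t/τ); 83% covered ⇒ e^(−t/τ) = 0.170.
t = −τ ln(0.170) = 5.281 × 1.772 = 9.358 yr.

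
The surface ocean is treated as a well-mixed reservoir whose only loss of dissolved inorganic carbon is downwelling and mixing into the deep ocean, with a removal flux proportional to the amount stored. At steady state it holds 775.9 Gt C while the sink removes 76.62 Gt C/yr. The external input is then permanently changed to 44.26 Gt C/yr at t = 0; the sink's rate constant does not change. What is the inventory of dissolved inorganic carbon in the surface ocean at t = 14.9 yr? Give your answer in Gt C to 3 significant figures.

523 Gt C

The sink rate constant is k = F₀/M₀ = 76.62/775.9 = 0.09875 yr⁻¹.
Solving dM/dt = F₁ − kM with M(0) = M₀ gives M(t) = F₁/k + (M₀ − F₁/k)·e^(−kt).
F₁/k = 44.26/0.09875 = 448.20 Gt C; kt = 0.09875 × 14.9 = 1.471, e^(−kt) = 0.2296.
M(14.9) = 448.20 + (775.9 − 448.20) × 0.2296 = 448.20 + 75.24 = 523.45 Gt C.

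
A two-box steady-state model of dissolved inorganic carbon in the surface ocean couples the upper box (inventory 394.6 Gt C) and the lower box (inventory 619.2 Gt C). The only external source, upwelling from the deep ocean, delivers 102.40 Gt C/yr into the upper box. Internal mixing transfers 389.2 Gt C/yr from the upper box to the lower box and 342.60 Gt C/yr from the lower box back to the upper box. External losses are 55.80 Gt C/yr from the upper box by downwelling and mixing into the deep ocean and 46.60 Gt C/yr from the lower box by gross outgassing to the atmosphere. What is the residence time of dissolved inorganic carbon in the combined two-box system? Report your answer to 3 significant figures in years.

9.90 yr

Residence time in the combined system uses the total inventory and the total *external* removal — internal exchanges between the two boxes cancel.
M_total = 394.6 + 619.2 = 1013.8 Gt C.
ΣF_external_out = 55.80 + 46.60 = 102.40 Gt C/yr.
τ = M_total / ΣF_ext = 1013.8 / 102.40 = 9.900 yr.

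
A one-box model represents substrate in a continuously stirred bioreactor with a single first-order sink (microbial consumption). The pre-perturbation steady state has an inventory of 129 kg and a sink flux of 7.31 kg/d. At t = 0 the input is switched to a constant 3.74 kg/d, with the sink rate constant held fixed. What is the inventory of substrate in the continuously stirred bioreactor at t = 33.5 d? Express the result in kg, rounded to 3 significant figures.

The sink rate constant is k = F₀/M₀ = 7.31/129 = 0.05667 d⁻¹.
Solving dM/dt = F₁ − kM with M(0) = M₀ gives M(t) = F₁/k + (M₀ − F₁/k)·e^(−kt).
F₁/k = 3.74/0.05667 = 66.000 kg; kt = 0.05667 × 33.5 = 1.898, e^(−kt) = 0.1498.
M(33.5) = 66.000 + (129 − 66.000) × 0.1498 = 66.000 + 9.439 = 75.439 kg.

75.4 kg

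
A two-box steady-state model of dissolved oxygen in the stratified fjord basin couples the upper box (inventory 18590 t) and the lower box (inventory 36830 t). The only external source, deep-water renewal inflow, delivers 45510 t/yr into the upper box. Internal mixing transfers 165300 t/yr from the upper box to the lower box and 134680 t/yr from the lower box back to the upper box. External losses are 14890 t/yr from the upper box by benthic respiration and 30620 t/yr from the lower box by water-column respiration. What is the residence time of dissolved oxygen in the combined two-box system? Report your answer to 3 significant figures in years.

For the system as a whole, the A↔B exchange is internal and contributes nothing to the throughput; only the external sinks remove mass.
M_total = 18590 + 36830 = 55420 t.
ΣF_external_out = 14890 + 30620 = 45510 t/yr.
τ = M_total / ΣF_ext = 55420 / 45510 = 1.218 yr.

1.22 yr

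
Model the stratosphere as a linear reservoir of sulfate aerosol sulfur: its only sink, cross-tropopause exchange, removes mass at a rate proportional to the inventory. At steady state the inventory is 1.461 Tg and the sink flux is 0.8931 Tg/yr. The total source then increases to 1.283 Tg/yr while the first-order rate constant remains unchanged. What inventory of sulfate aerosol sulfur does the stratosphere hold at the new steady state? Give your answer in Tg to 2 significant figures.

Rate constant k = F/M = 0.8931 / 1.461 = 0.6113 yr⁻¹.
At the new steady state, source = k·M_new ⇒ M_new = 1.283 / 0.6113 = 2.099 Tg.
(Equivalently M_new = M × F_new/F_old = 1.461 × 1.283/0.8931.)

2.1 Tg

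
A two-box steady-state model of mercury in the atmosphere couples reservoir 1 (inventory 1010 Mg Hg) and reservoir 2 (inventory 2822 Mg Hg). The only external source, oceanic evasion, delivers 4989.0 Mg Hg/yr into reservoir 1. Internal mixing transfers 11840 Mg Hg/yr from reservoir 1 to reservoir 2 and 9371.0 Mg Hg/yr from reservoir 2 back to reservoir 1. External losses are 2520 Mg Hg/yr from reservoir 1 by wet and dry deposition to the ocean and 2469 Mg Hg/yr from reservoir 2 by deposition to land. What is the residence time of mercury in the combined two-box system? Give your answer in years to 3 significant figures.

For the system as a whole, the A↔B exchange is internal and contributes nothing to the throughput; only the external sinks remove mass.
M_total = 1010 + 2822 = 3832.0 Mg Hg.
ΣF_external_out = 2520 + 2469 = 4989.0 Mg Hg/yr.
τ = M_total / ΣF_ext = 3832.0 / 4989.0 = 0.7681 yr.

0.768 yr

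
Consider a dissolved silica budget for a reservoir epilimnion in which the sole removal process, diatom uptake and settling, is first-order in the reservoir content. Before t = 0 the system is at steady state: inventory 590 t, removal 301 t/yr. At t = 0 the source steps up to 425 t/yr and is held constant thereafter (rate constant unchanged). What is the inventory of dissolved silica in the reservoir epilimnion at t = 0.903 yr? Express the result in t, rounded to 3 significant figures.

The sink rate constant is k = F₀/M₀ = 301/590 = 0.5102 yr⁻¹.
Solving dM/dt = F₁ − kM with M(0) = M₀ gives M(t) = F₁/k + (M₀ − F₁/k)·e^(−kt).
F₁/k = 425/0.5102 = 833.06 t; kt = 0.5102 × 0.903 = 0.4607, e^(−kt) = 0.6309.
M(0.903) = 833.06 + (590 − 833.06) × 0.6309 = 833.06 − 153.3 = 679.72 t.

680 t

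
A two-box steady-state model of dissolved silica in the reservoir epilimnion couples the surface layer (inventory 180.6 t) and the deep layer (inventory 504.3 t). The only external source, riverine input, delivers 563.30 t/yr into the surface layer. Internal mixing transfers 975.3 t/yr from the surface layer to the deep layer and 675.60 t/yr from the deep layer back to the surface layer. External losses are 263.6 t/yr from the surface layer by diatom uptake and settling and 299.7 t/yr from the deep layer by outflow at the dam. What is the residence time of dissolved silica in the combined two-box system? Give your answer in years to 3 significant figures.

Treat the two boxes together as one reservoir: the mixing fluxes between them are internal recycling, so τ = ΣM / Σ(external losses).
M_total = 180.6 + 504.3 = 684.90 t.
ΣF_external_out = 263.6 + 299.7 = 563.30 t/yr.
τ = M_total / ΣF_ext = 684.90 / 563.30 = 1.216 yr.

1.22 yr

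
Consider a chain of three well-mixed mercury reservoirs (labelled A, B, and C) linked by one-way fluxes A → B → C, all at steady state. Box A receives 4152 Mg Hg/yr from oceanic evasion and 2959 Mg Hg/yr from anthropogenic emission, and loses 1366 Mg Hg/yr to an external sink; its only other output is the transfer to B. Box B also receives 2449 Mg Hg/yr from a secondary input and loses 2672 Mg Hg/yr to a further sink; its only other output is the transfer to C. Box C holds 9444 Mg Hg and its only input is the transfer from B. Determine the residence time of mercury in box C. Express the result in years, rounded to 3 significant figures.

Box A: F(A→B) = (4152 + 2959) − 1366 = 5745.0 Mg Hg/yr.
Box B: F(B→C) = (5745.0 + 2449) − 2672 = 5522.0 Mg Hg/yr.
Box C throughput = its input = 5522.0 Mg Hg/yr; τ = 9444 / 5522.0 = 1.710 yr.

1.71 yr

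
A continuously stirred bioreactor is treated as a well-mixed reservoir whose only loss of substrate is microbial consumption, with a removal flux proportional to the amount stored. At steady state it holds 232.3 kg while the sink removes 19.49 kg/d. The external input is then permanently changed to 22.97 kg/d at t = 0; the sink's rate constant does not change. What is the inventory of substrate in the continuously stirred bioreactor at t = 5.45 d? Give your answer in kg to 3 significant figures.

τ = M₀/F₀ = 232.3/19.49 = 11.92 d; rate constant k = 1/τ.
New steady state M_∞ = F₁/k = F₁·τ = 22.97 × 11.92 = 273.78 kg.
M(t) = M_∞ + (M₀ − M_∞)·e^(−t/τ); t/τ = 5.45/11.92 = 0.4573, so e^(−t/τ) = 0.6330.
M(t) = 273.78 − 41.48 × 0.6330 = 247.52 kg.

248 kg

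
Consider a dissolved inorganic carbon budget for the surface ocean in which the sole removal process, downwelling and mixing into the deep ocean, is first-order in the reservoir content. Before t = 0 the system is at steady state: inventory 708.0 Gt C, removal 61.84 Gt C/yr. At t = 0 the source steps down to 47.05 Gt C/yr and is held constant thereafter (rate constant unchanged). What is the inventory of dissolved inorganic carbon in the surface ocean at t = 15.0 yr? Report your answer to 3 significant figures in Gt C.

584 Gt C

τ = M₀/F₀ = 708.0/61.84 = 11.45 yr; rate constant k = 1/τ.
New steady state M_∞ = F₁/k = F₁·τ = 47.05 × 11.45 = 538.67 Gt C.
M(t) = M_∞ + (M₀ − M_∞)·e^(−t/τ); t/τ = 15.0/11.45 = 1.310, so e^(−t/τ) = 0.2698.
M(t) = 538.67 + 169.3 × 0.2698 = 584.35 Gt C.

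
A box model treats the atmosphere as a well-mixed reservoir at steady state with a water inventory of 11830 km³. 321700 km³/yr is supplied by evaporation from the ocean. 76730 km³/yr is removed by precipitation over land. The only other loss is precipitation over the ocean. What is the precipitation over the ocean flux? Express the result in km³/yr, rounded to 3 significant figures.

At steady state ΣF_in = ΣF_out.
ΣF_in = 321700 km³/yr.
Precipitation over the ocean flux = ΣF_in − (76730) = 321700 − 76730 = 245000 km³/yr.

245000 km³/yr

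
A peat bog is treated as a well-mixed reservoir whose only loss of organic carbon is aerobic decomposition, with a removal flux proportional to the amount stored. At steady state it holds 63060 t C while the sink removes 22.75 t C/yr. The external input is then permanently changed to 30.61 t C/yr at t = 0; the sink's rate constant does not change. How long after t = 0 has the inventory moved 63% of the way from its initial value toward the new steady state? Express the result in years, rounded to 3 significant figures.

τ = M₀/F₀ = 63060/22.75 = 2772 yr.
The remaining gap fraction is e^(−t/τ); 63% covered ⇒ e^(−t/τ) = 0.370.
t = −τ ln(0.370) = 2772 × 0.9943 = 2756 yr.

2760 yr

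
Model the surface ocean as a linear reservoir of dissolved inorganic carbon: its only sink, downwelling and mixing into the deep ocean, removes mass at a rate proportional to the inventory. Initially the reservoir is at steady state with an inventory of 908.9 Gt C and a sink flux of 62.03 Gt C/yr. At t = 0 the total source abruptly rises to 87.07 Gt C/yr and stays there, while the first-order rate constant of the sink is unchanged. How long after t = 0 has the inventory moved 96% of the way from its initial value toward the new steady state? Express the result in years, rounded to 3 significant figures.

47.2 yr

τ = M₀/F₀ = 908.9/62.03 = 14.65 yr.
The remaining gap fraction is e^(−t/τ); 96% covered ⇒ e^(−t/τ) = 0.0400.
t = −τ ln(0.0400) = 14.65 × 3.219 = 47.16 yr.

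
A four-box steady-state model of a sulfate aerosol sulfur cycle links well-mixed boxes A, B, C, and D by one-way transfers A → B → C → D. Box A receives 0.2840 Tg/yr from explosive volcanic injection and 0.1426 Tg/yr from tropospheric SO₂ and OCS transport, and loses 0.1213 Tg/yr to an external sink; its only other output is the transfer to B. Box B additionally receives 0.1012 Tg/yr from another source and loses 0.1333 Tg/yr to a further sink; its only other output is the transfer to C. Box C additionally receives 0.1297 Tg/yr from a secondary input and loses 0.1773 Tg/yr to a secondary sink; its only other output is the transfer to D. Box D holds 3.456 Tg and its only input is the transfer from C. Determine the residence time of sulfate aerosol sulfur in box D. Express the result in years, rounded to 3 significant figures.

15.3 yr

Box A: F(A→B) = (0.2840 + 0.1426) − 0.1213 = 0.30530 Tg/yr.
Box B: F(B→C) = (0.30530 + 0.1012) − 0.1333 = 0.27320 Tg/yr.
Box C: F(C→D) = (0.27320 + 0.1297) − 0.1773 = 0.22560 Tg/yr.
Box D throughput = its input = 0.22560 Tg/yr; τ = 3.456 / 0.22560 = 15.32 yr.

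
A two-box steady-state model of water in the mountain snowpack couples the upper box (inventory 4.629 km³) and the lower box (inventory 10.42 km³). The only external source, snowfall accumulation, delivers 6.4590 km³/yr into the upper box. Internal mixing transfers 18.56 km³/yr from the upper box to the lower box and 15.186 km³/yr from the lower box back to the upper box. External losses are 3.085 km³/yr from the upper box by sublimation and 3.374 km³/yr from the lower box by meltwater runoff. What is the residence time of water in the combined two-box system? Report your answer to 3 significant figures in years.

Residence time in the combined system uses the total inventory and the total *external* removal — internal exchanges between the two boxes cancel.
M_total = 4.629 + 10.42 = 15.049 km³.
ΣF_external_out = 3.085 + 3.374 = 6.4590 km³/yr.
τ = M_total / ΣF_ext = 15.049 / 6.4590 = 2.330 yr.

2.33 yr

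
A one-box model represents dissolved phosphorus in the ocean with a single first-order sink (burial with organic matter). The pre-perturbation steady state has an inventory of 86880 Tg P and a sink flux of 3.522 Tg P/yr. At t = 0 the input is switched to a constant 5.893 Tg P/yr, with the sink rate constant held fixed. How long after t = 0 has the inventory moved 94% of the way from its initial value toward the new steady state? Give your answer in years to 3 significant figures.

69400 yr

τ = M₀/F₀ = 86880/3.522 = 24670 yr.
The remaining gap fraction is e^(−t/τ); 94% covered ⇒ e^(−t/τ) = 0.0600.
t = −τ ln(0.0600) = 24670 × 2.813 = 69400 yr.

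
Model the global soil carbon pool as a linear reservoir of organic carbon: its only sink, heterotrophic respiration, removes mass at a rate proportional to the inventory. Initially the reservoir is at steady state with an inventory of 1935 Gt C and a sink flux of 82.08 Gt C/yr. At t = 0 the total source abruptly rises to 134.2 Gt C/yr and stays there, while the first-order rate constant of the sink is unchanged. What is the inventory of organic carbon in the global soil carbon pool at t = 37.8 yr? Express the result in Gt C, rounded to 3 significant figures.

2920 Gt C

The sink rate constant is k = F₀/M₀ = 82.08/1935 = 0.04242 yr⁻¹.
Solving dM/dt = F₁ − kM with M(0) = M₀ gives M(t) = F₁/k + (M₀ − F₁/k)·e^(−kt).
F₁/k = 134.2/0.04242 = 3163.7 Gt C; kt = 0.04242 × 37.8 = 1.603, e^(−kt) = 0.2012.
M(37.8) = 3163.7 + (1935 − 3163.7) × 0.2012 = 3163.7 − 247.2 = 2916.5 Gt C.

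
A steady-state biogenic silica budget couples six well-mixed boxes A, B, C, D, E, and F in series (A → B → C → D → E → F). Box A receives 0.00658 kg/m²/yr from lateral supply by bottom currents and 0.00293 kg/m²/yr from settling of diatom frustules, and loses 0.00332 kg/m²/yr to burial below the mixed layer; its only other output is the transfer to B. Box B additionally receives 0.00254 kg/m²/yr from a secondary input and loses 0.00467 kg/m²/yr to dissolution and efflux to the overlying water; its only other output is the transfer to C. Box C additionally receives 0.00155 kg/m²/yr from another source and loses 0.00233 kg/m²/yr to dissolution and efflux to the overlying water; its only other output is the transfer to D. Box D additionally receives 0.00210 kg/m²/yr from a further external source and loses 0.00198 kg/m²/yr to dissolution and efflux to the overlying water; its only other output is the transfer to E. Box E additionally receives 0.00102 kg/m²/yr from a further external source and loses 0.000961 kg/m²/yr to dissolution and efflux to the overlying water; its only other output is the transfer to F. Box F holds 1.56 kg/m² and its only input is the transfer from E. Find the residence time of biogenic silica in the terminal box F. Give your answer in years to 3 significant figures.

Box A: F(A→B) = (0.00658 + 0.00293) − 0.00332 = 0.0061900 kg/m²/yr.
Box B: F(B→C) = (0.0061900 + 0.00254) − 0.00467 = 0.0040600 kg/m²/yr.
Box C: F(C→D) = (0.0040600 + 0.00155) − 0.00233 = 0.0032800 kg/m²/yr.
Box D: F(D→E) = (0.0032800 + 0.00210) − 0.00198 = 0.0034000 kg/m²/yr.
Box E: F(E→F) = (0.0034000 + 0.00102) − 0.000961 = 0.0034590 kg/m²/yr.
Box F throughput = its input = 0.0034590 kg/m²/yr; τ = 1.56 / 0.0034590 = 451.0 yr.

451 yr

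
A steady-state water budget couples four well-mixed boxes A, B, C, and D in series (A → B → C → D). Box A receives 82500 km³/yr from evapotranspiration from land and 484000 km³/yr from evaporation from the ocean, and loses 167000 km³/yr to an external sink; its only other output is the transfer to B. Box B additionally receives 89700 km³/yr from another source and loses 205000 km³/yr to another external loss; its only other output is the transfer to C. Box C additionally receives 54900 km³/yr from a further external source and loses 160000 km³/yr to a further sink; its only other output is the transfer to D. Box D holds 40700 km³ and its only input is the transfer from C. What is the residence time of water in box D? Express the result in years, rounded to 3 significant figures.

Box A: F(A→B) = (82500 + 484000) − 167000 = 399500 km³/yr.
Box B: F(B→C) = (399500 + 89700) − 205000 = 284200 km³/yr.
Box C: F(C→D) = (284200 + 54900) − 160000 = 179100 km³/yr.
Box D throughput = its input = 179100 km³/yr; τ = 40700 / 179100 = 0.2272 yr.

0.227 yr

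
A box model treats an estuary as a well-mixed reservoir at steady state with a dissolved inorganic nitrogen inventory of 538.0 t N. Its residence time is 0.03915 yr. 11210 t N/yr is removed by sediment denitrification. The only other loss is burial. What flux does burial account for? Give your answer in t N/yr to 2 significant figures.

2500 t N/yr

Total removal F = M/τ = 538.0 / 0.03915 = 13740 t N/yr.
Burial = F − (11210) = 13740 − 11210 = 2532 t N/yr.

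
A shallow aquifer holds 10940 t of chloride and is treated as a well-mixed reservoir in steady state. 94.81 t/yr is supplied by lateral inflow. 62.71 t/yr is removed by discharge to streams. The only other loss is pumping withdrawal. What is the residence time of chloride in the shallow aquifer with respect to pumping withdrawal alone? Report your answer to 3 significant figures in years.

At steady state ΣF_in = ΣF_out.
ΣF_in = 94.810 t/yr.
Pumping withdrawal flux = ΣF_in − (62.71) = 94.810 − 62.71 = 32.10 t/yr.
τ = M / F = 10940 / 32.10 = 340.8 yr.

341 yr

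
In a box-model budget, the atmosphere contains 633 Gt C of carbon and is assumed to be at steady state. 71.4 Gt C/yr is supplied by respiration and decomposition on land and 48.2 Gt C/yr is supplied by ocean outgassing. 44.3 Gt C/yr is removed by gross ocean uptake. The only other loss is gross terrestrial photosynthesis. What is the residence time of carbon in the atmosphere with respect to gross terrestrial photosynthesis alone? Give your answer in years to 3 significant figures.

At steady state ΣF_in = ΣF_out.
ΣF_in = 71.4 + 48.2 = 119.60 Gt C/yr.
Gross terrestrial photosynthesis flux = ΣF_in − (44.3) = 119.60 − 44.30 = 75.30 Gt C/yr.
τ = M / F = 633 / 75.30 = 8.406 yr.

8.41 yr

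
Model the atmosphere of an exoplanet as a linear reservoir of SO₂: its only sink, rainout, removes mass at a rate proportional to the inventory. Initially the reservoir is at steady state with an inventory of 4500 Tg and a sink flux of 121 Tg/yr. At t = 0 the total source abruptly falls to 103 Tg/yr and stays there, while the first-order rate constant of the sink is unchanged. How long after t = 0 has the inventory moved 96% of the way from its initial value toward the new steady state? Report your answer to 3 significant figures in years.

120 yr

τ = M₀/F₀ = 4500/121 = 37.19 yr.
The remaining gap fraction is e^(−t/τ); 96% covered ⇒ e^(−t/τ) = 0.0400.
t = −τ ln(0.0400) = 37.19 × 3.219 = 119.7 yr.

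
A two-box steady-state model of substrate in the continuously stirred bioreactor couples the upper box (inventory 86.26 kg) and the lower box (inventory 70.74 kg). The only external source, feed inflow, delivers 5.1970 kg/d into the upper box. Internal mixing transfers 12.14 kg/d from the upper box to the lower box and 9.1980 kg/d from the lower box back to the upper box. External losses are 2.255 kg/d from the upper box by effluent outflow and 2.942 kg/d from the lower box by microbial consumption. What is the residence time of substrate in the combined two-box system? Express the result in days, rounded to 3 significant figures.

30.2 d

Residence time in the combined system uses the total inventory and the total *external* removal — internal exchanges between the two boxes cancel.
M_total = 86.26 + 70.74 = 157.00 kg.
ΣF_external_out = 2.255 + 2.942 = 5.1970 kg/d.
τ = M_total / ΣF_ext = 157.00 / 5.1970 = 30.21 d.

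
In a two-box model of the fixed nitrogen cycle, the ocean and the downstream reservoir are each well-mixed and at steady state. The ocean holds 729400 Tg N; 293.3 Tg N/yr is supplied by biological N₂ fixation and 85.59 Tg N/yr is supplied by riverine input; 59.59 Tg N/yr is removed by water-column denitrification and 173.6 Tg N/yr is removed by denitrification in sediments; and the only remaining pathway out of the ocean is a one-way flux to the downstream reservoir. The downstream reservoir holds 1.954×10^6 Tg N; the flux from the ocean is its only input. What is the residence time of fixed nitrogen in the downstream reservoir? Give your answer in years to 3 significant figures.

Balance the ocean: ΣF_in = 293.3 + 85.59 = 378.89 Tg N/yr.
Flux to the downstream reservoir = ΣF_in − (59.59 + 173.6) = 145.70 Tg N/yr.
At steady state the output of the downstream reservoir equals its input, 145.70 Tg N/yr.
τ = M / F = 1.954×10^6 / 145.70 = 13410 yr.

13400 yr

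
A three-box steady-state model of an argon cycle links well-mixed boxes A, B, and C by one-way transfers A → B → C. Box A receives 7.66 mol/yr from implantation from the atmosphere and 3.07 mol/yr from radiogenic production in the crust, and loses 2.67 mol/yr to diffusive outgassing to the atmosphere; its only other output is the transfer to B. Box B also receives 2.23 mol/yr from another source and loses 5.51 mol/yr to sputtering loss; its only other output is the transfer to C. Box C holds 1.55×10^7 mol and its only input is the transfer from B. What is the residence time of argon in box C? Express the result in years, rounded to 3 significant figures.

Box A: F(A→B) = (7.66 + 3.07) − 2.67 = 8.0600 mol/yr.
Box B: F(B→C) = (8.0600 + 2.23) − 5.51 = 4.7800 mol/yr.
Box C throughput = its input = 4.7800 mol/yr; τ = 1.55×10^7 / 4.7800 = 3.243×10^6 yr.

3.24×10^6 yr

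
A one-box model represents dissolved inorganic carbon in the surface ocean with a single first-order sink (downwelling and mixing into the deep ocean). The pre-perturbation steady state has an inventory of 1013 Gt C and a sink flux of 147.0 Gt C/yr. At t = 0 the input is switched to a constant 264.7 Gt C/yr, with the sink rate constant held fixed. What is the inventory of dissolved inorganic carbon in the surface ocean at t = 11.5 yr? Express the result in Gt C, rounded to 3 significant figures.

Residence time τ = M₀/F₀ = 6.891 yr. The eventual steady state is M_∞ = M₀·(F₁/F₀) = 1013 × 264.7/147.0 = 1824.1 Gt C.
The anomaly ΔM(t) = M(t) − M_∞ decays as ΔM₀·e^(−t/τ) with ΔM₀ = 1013 − 1824.1 = −811.1 Gt C.
At t = 11.5 yr, e^(−t/τ) = e^(−1.669) = 0.1885, so ΔM = −152.9 Gt C and M = 1824.1 − 152.9 = 1671.2 Gt C.

1670 Gt C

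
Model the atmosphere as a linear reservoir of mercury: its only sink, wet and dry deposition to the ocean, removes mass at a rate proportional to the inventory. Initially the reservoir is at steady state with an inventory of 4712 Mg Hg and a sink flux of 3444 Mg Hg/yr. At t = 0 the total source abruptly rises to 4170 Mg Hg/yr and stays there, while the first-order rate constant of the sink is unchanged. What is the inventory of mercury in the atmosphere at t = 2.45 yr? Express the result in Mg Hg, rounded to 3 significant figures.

Residence time τ = M₀/F₀ = 1.368 yr. The eventual steady state is M_∞ = M₀·(F₁/F₀) = 4712 × 4170/3444 = 5705.3 Mg Hg.
The anomaly ΔM(t) = M(t) − M_∞ decays as ΔM₀·e^(−t/τ) with ΔM₀ = 4712 − 5705.3 = −993.3 Mg Hg.
At t = 2.45 yr, e^(−t/τ) = e^(−1.791) = 0.1668, so ΔM = −165.7 Mg Hg and M = 5705.3 − 165.7 = 5539.6 Mg Hg.

5540 Mg Hg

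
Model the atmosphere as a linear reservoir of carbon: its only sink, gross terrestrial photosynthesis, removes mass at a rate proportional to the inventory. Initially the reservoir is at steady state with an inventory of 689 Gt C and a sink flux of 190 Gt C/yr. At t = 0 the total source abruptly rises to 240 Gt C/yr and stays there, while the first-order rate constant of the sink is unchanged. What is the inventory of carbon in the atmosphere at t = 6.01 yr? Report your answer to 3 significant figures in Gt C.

836 Gt C

τ = M₀/F₀ = 689/190 = 3.626 yr; rate constant k = 1/τ.
New steady state M_∞ = F₁/k = F₁·τ = 240 × 3.626 = 870.32 Gt C.
M(t) = M_∞ + (M₀ − M_∞)·e^(−t/τ); t/τ = 6.01/3.626 = 1.657, so e^(−t/τ) = 0.1906.
M(t) = 870.32 − 181.3 × 0.1906 = 835.75 Gt C.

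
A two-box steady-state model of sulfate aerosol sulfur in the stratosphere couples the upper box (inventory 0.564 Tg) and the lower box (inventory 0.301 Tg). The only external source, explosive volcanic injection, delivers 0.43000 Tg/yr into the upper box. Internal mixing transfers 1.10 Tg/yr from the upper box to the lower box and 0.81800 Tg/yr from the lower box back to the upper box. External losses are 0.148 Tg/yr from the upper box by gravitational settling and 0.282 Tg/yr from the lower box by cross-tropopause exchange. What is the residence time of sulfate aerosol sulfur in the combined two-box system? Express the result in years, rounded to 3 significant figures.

For the system as a whole, the A↔B exchange is internal and contributes nothing to the throughput; only the external sinks remove mass.
M_total = 0.564 + 0.301 = 0.86500 Tg.
ΣF_external_out = 0.148 + 0.282 = 0.43000 Tg/yr.
τ = M_total / ΣF_ext = 0.86500 / 0.43000 = 2.012 yr.

2.01 yr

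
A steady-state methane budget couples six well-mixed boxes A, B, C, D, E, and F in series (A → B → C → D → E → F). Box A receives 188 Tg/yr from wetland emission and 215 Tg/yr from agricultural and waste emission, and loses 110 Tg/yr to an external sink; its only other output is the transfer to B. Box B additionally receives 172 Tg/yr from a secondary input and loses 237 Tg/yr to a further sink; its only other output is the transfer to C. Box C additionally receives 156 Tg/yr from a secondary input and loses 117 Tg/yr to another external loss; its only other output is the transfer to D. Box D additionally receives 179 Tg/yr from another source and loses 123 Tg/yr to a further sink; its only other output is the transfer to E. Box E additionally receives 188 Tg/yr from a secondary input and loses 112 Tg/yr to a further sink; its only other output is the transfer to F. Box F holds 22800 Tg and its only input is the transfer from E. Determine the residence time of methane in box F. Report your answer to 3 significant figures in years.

57.1 yr

Box A: F(A→B) = (188 + 215) − 110 = 293.00 Tg/yr.
Box B: F(B→C) = (293.00 + 172) − 237 = 228.00 Tg/yr.
Box C: F(C→D) = (228.00 + 156) − 117 = 267.00 Tg/yr.
Box D: F(D→E) = (267.00 + 179) − 123 = 323.00 Tg/yr.
Box E: F(E→F) = (323.00 + 188) − 112 = 399.00 Tg/yr.
Box F throughput = its input = 399.00 Tg/yr; τ = 22800 / 399.00 = 57.14 yr.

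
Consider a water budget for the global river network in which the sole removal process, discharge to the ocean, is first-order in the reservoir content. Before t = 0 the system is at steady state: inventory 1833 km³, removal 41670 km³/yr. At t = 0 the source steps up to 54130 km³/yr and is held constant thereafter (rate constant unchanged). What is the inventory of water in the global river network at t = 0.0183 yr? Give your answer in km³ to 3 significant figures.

The sink rate constant is k = F₀/M₀ = 41670/1833 = 22.73 yr⁻¹.
Solving dM/dt = F₁ − kM with M(0) = M₀ gives M(t) = F₁/k + (M₀ − F₁/k)·e^(−kt).
F₁/k = 54130/22.73 = 2381.1 km³; kt = 22.73 × 0.0183 = 0.4160, e^(−kt) = 0.6597.
M(0.0183) = 2381.1 + (1833 − 2381.1) × 0.6597 = 2381.1 − 361.6 = 2019.5 km³.

2020 km³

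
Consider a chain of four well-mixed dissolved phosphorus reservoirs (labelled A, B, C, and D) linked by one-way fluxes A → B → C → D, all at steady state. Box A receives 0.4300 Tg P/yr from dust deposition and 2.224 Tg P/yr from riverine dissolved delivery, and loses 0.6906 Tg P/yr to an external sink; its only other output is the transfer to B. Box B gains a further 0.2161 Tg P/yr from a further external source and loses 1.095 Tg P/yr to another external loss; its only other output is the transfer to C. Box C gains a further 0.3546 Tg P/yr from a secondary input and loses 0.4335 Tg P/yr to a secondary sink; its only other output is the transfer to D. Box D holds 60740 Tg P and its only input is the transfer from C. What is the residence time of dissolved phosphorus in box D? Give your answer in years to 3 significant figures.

Box A: F(A→B) = (0.4300 + 2.224) − 0.6906 = 1.9634 Tg P/yr.
Box B: F(B→C) = (1.9634 + 0.2161) − 1.095 = 1.0845 Tg P/yr.
Box C: F(C→D) = (1.0845 + 0.3546) − 0.4335 = 1.0056 Tg P/yr.
Box D throughput = its input = 1.0056 Tg P/yr; τ = 60740 / 1.0056 = 60400 yr.

60400 yr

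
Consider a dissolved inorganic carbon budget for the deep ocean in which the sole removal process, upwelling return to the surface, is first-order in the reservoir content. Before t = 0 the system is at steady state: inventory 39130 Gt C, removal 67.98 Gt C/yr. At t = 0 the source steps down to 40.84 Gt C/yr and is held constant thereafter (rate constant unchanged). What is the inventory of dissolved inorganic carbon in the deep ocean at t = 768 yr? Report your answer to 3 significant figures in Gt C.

27600 Gt C

τ = M₀/F₀ = 39130/67.98 = 575.6 yr; rate constant k = 1/τ.
New steady state M_∞ = F₁/k = F₁·τ = 40.84 × 575.6 = 23508 Gt C.
M(t) = M_∞ + (M₀ − M_∞)·e^(−t/τ); t/τ = 768/575.6 = 1.334, so e^(−t/τ) = 0.2634.
M(t) = 23508 + 15620 × 0.2634 = 27622 Gt C.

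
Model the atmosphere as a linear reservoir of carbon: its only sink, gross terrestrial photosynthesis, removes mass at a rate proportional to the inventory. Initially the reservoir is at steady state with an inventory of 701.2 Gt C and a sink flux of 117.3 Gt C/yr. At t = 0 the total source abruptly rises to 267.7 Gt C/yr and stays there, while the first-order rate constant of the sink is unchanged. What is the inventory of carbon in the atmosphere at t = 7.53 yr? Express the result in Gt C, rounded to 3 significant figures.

1350 Gt C

The sink rate constant is k = F₀/M₀ = 117.3/701.2 = 0.1673 yr⁻¹.
Solving dM/dt = F₁ − kM with M(0) = M₀ gives M(t) = F₁/k + (M₀ − F₁/k)·e^(−kt).
F₁/k = 267.7/0.1673 = 1600.3 Gt C; kt = 0.1673 × 7.53 = 1.260, e^(−kt) = 0.2838.
M(7.53) = 1600.3 + (701.2 − 1600.3) × 0.2838 = 1600.3 − 255.1 = 1345.2 Gt C.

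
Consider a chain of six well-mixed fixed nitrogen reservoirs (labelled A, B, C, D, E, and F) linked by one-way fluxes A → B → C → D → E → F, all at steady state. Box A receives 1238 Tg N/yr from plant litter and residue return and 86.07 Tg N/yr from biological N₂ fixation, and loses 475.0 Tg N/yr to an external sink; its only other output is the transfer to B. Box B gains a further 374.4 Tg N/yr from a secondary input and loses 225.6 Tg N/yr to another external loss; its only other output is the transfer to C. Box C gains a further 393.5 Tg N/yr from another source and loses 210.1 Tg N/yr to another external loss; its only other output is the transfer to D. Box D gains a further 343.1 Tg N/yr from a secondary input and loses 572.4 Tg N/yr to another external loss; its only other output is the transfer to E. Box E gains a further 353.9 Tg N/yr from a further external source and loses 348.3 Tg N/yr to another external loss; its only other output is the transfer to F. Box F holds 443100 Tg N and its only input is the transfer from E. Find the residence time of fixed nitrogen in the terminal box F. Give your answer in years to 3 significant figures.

463 yr

Box A: F(A→B) = (1238 + 86.07) − 475.0 = 849.07 Tg N/yr.
Box B: F(B→C) = (849.07 + 374.4) − 225.6 = 997.87 Tg N/yr.
Box C: F(C→D) = (997.87 + 393.5) − 210.1 = 1181.3 Tg N/yr.
Box D: F(D→E) = (1181.3 + 343.1) − 572.4 = 951.97 Tg N/yr.
Box E: F(E→F) = (951.97 + 353.9) − 348.3 = 957.57 Tg N/yr.
Box F throughput = its input = 957.57 Tg N/yr; τ = 443100 / 957.57 = 462.7 yr.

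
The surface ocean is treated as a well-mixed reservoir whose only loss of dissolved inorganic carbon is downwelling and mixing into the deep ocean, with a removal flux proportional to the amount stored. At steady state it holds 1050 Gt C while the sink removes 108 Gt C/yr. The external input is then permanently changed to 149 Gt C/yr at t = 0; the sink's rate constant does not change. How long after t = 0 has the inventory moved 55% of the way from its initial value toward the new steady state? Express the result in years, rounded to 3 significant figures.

τ = M₀/F₀ = 1050/108 = 9.722 yr.
The remaining gap fraction is e^(−t/τ); 55% covered ⇒ e^(−t/τ) = 0.450.
t = −τ ln(0.450) = 9.722 × 0.7985 = 7.763 yr.

7.76 yr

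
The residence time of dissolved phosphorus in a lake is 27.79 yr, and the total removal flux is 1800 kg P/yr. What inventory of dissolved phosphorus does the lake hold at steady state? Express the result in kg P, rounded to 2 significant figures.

τ = M/F ⇒ M = τ × F = 27.79 × 1800 = 50020 kg P.

50000 kg P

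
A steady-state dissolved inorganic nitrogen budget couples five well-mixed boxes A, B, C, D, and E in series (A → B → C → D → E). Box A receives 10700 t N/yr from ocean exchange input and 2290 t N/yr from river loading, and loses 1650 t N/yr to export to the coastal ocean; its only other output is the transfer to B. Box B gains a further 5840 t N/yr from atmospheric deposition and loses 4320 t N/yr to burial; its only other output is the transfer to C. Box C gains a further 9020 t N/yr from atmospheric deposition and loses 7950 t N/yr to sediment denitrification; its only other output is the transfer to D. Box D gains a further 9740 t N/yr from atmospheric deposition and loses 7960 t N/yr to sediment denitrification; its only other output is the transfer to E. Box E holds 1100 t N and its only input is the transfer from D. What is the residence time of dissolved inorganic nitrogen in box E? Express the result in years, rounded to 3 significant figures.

Box A: F(A→B) = (10700 + 2290) − 1650 = 11340 t N/yr.
Box B: F(B→C) = (11340 + 5840) − 4320 = 12860 t N/yr.
Box C: F(C→D) = (12860 + 9020) − 7950 = 13930 t N/yr.
Box D: F(D→E) = (13930 + 9740) − 7960 = 15710 t N/yr.
Box E throughput = its input = 15710 t N/yr; τ = 1100 / 15710 = 0.07002 yr.

0.0700 yr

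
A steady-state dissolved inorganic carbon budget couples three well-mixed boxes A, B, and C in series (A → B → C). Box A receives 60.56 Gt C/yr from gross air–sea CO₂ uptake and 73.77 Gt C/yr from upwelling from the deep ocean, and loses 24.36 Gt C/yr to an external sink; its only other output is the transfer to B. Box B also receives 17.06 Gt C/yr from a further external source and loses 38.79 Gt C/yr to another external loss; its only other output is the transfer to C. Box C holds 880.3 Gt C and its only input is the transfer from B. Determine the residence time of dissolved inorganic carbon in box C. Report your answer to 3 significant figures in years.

9.98 yr

Box A: F(A→B) = (60.56 + 73.77) − 24.36 = 109.97 Gt C/yr.
Box B: F(B→C) = (109.97 + 17.06) − 38.79 = 88.240 Gt C/yr.
Box C throughput = its input = 88.240 Gt C/yr; τ = 880.3 / 88.240 = 9.976 yr.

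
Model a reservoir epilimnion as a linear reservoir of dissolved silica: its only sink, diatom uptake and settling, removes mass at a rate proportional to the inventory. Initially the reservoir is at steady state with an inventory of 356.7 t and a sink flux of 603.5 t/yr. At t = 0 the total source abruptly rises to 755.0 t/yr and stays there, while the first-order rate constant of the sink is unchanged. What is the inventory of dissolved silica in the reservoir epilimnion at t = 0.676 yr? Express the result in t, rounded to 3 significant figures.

418 t

The sink rate constant is k = F₀/M₀ = 603.5/356.7 = 1.692 yr⁻¹.
Solving dM/dt = F₁ − kM with M(0) = M₀ gives M(t) = F₁/k + (M₀ − F₁/k)·e^(−kt).
F₁/k = 755.0/1.692 = 446.24 t; kt = 1.692 × 0.676 = 1.144, e^(−kt) = 0.3186.
M(0.676) = 446.24 + (356.7 − 446.24) × 0.3186 = 446.24 − 28.53 = 417.71 t.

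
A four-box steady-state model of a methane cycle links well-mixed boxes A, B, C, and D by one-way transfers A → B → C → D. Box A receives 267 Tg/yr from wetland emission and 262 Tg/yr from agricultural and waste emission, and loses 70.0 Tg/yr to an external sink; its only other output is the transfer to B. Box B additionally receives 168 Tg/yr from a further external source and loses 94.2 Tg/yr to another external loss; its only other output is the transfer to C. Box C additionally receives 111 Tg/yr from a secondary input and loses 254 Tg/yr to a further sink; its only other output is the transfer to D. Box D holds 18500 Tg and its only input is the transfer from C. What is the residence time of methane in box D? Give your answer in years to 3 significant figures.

47.5 yr

Box A: F(A→B) = (267 + 262) − 70.0 = 459.00 Tg/yr.
Box B: F(B→C) = (459.00 + 168) − 94.2 = 532.80 Tg/yr.
Box C: F(C→D) = (532.80 + 111) − 254 = 389.80 Tg/yr.
Box D throughput = its input = 389.80 Tg/yr; τ = 18500 / 389.80 = 47.46 yr.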